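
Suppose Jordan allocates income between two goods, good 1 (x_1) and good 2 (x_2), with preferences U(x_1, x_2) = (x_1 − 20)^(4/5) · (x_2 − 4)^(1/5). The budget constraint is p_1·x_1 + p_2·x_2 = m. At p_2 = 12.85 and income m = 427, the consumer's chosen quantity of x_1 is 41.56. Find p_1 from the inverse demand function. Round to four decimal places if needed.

MRS = 4·(x_2−4)/(x_1−20). Tangency with p_1/p_2 gives x_2−4 = (1/4)·(p_1/p_2)·(x_1−20).
After buying the subsistence bundle (20, 4), a share 0.8 of the remaining income goes to x_1: x_1* = 20 + 0.8·(m − 20p_1 − 4p_2)/p_1.
Set x_1* = 41.56 in the demand function and solve for p_1: p_1 = 8.

p_1 = 8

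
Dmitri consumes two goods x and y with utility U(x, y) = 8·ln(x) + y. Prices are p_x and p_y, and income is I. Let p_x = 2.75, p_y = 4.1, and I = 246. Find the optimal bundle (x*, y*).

MU_x = 8/x, MU_y = 1. Tangency: 8/x = p_x/p_y.
So x*(p_x,p_y) = 8·p_y/p_x, independent of income; and y* = (I − 8·p_y)/p_y.
At the given prices: x* = 8·4.1/2.75 = 11.9273, and y* = 52.

x* = 11.9273, y* = 52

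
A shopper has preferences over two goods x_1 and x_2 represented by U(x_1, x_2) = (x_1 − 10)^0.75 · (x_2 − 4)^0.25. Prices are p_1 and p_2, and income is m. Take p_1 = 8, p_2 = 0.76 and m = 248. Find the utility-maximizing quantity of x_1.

x_1* = 25.465

MRS = 3·(x_2−4)/(x_1−10). Tangency with p_1/p_2 gives x_2−4 = (1/3)·(p_1/p_2)·(x_1−10).
Substituting into the budget: x_1* = 10 + 0.75·(m − 10·p_1 − 4·p_2)/p_1, and x_2* = 4 + 0.25·(…)/p_2.
Discretionary income = 248 − 10·8 − 4·0.76 = 164.96; x_1* = 10 + 0.75·164.96/8 = 25.465.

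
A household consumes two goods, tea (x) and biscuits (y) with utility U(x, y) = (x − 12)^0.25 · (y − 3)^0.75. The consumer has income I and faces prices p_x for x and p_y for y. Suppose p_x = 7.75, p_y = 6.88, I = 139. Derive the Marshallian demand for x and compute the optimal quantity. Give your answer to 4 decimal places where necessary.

x* = 12.8181

MRS = (1/3)·(y−3)/(x−12). Tangency with p_x/p_y gives y−3 = 3·(p_x/p_y)·(x−12).
Substituting into the budget: x* = 12 + 0.25·(I − 12·p_x − 3·p_y)/p_x, and y* = 3 + 0.75·(…)/p_y.
Discretionary income = 139 − 12·7.75 − 3·6.88 = 25.36; x* = 12 + 0.25·25.36/7.75 = 12.8181.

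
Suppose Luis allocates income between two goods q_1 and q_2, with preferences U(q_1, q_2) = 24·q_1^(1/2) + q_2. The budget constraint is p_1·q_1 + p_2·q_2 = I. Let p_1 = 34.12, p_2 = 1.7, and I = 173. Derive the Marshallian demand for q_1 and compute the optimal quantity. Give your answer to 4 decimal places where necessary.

q_1* = 0.3575

Utility is quasi-linear in q_2; the FOC for q_1 is 12/√q_1 = p_1/p_2.
Solve: √q_1 = 12·p_2/p_1, so q_1*(p_1,p_2) = (12·p_2/p_1)², and q_2* = (I − p_1·q_1*)/p_2.
Plugging in: q_1* = (12·1.7/34.12)² = 0.3575.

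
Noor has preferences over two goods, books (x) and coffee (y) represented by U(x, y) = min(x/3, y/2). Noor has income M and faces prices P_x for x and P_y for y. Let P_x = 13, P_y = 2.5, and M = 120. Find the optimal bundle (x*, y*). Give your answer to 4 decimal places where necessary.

x* = 8.1818, y* = 5.4545

Leontief preferences: the optimum is at the kink where x/3 = y/2, i.e. y = (2/3)·x.
Budget: P_x·x + P_y·(2/3)·x = M, so (3·P_x + 2·P_y)·x = 3·M.
Demand: x*(P_x,P_y,M) = 3·M/(3·P_x + 2·P_y), y* = 2·M/(3·P_x + 2·P_y).
Here 3·13 + 2·2.5 = 44, giving x* = 8.1818 and y* = 5.4545.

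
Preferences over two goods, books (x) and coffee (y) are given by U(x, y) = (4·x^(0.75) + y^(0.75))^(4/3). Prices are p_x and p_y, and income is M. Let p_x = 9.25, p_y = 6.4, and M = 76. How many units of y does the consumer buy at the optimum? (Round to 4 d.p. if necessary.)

MRS = MU_x/MU_y = 4·(y/x)^(0.25). Set equal to p_x/p_y.
Solve for the ratio: y/x = [(1/4)·p_x/p_y]^(4).
Substitute y = (y/x)·x into the budget: x* = M/(p_x + p_y·(y/x)).
Numerically y/x = 0.017045, so x* = 76/(9.25 + 6.4·0.017045) = 8.1204 and y* = 0.017045·8.1204 = 0.1384.

y* = 0.1384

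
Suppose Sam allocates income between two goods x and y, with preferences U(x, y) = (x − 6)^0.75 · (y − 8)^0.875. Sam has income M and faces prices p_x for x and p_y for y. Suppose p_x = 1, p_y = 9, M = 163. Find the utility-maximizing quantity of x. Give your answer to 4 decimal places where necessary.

x* = 45.2308

MRS = (6/7)·(y−8)/(x−6). Tangency with p_x/p_y gives y−8 = (7/6)·(p_x/p_y)·(x−6).
Substituting into the budget: x* = 6 + 6/13·(M − 6·p_x − 8·p_y)/p_x, and y* = 8 + 7/13·(…)/p_y.
Discretionary income = 163 − 6·1 − 8·9 = 85; x* = 6 + 6/13·85/1 = 45.2308.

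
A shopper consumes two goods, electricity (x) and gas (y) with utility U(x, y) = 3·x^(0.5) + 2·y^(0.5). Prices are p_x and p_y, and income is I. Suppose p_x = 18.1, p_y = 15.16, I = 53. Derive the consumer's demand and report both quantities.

x* = 1.913, y* = 1.212

Numerically y/x = 0.633543, so x* = 53/(18.1 + 15.16·0.633543) = 1.913 and y* = 0.633543·1.913 = 1.212.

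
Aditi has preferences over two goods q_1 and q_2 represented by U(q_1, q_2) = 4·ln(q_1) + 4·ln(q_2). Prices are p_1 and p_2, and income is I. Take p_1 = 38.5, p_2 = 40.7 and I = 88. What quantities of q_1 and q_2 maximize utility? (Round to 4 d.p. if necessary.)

Tangency: MRS = q_2/q_1 = p_1/p_2.
Rearranging, p_2·q_2 = p_1·q_1. Substituting into the budget gives p_1·q_1·(1 + 1) = I.
Demand: q_1*(p_1,p_2,I) = 0.5·I/p_1 and q_2* = 0.5·I/p_2.
At p_1=38.5, p_2=40.7, I=88: q_1* = 0.5·88/38.5 = 1.1429, q_2* = 1.0811.

q_1* = 1.1429, q_2* = 1.0811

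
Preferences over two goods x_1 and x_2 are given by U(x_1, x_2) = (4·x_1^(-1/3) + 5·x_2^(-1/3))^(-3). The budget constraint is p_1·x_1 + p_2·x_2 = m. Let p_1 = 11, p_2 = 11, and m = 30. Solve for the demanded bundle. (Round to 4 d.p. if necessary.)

x_1* = 1.2498, x_2* = 1.4775

From the CES first-order condition, (4/5)·(x_2/x_1)^(4/3) = p_1/p_2.
Hence x_2/x_1 = ((5/4)·p_1/p_2)^(1/(4/3)), i.e. raised to the 0.75 power.
With the ratio pinned down, the budget gives x_1* = m/(p_1 + p_2·(x_2/x_1)) and x_2* = (x_2/x_1)·x_1*.
Numerically x_2/x_1 = 1.182177, so x_1* = 30/(11 + 11·1.182177) = 1.2498 and x_2* = 1.182177·1.2498 = 1.4775.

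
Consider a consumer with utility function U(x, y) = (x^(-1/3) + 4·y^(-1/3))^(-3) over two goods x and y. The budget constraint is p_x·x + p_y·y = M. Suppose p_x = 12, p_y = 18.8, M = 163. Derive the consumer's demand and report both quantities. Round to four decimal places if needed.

MRS = MU_x/MU_y = (1/4)·(y/x)^(4/3). Set equal to p_x/p_y.
Solve for the ratio: y/x = [4·p_x/p_y]^(0.75).
With the ratio pinned down, the budget gives x* = M/(p_x + p_y·(y/x)) and y* = (y/x)·x*.
Numerically y/x = 2.019819, so x* = 163/(12 + 18.8·2.019819) = 3.2618 and y* = 2.019819·3.2618 = 6.5882.

x* = 3.2618, y* = 6.5882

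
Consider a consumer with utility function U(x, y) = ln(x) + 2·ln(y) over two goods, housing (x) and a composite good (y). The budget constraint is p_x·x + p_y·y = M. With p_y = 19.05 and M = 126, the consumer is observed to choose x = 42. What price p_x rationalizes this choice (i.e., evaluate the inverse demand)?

p_x = 1

The MRS is (1/2)·y/x. Set MRS = p_x/p_y.
Rearranging, p_y·y = 2·p_x·x. Substituting into the budget gives p_x·x·(1 + 2) = M.
Demand: x*(p_x,p_y,M) = 1/3·M/p_x and y* = 2/3·M/p_y.
Set x* = 42 in the demand function and solve for p_x: p_x = 1.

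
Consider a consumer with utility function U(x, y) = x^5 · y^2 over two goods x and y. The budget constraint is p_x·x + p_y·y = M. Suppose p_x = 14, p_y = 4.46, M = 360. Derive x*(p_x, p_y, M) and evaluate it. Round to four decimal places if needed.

Demand: x*(p_x,p_y,M) = 5/7·M/p_x and y* = 2/7·M/p_y.
At p_x=14, p_y=4.46, M=360: x* = 5/7·360/14 = 18.3673.

x* = 18.3673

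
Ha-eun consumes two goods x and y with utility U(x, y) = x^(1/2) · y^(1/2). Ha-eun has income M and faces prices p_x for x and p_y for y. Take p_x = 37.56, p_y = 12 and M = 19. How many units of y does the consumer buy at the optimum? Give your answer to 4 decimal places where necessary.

MU_x/MU_y = (0.5·y)/(0.5·x); tangency sets this equal to p_x/p_y.
Rearranging, p_y·y = p_x·x. Substituting into the budget gives p_x·x·(1 + 1) = M.
Demand: x*(p_x,p_y,M) = 0.5·M/p_x and y* = 0.5·M/p_y.
At p_x=37.56, p_y=12, M=19: y* = 0.5·19/12 = 0.7917.

y* = 0.7917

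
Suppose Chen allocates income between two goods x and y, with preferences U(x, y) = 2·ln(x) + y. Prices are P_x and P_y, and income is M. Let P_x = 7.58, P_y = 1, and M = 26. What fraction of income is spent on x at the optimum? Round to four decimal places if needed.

At the given prices: x* = 2·1/7.58 = 0.2639, and y* = 24.
Expenditure on x: 7.58·0.2639 = 2; share = 0.0769.

share on x = 0.0769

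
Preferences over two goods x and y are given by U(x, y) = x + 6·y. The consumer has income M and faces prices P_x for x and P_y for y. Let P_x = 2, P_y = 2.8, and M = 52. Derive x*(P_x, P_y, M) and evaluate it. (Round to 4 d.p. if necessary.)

x* = 0

y gives more utility per dollar, so spend all income on y: y* = M/P_y, x* = 0.
Numerically: x* = 0, y* = 18.5714.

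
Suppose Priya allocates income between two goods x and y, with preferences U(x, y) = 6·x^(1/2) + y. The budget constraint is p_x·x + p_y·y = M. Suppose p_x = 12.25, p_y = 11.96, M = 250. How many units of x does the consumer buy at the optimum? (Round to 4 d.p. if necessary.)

Utility is quasi-linear in y; the FOC for x is 3/√x = p_x/p_y.
Solve: √x = 3·p_y/p_x, so x*(p_x,p_y) = (3·p_y/p_x)², and y* = (M − p_x·x*)/p_y.
Plugging in: x* = (3·11.96/12.25)² = 8.5789.

x* = 8.5789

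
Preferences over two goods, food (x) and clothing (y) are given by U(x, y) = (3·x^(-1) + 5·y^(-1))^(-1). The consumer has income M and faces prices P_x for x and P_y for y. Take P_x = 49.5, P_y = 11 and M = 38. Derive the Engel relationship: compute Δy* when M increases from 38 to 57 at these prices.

MRS = MU_x/MU_y = (3/5)·(y/x)^(2). Set equal to P_x/P_y.
Solve for the ratio: y/x = [(5/3)·P_x/P_y]^(0.5).
With the ratio pinned down, the budget gives x* = M/(P_x + P_y·(y/x)) and y* = (y/x)·x*.
Numerically y/x = 2.738613, so x* = 38/(49.5 + 11·2.738613) = 0.4772 and y* = 2.738613·0.4772 = 1.307.
At M' = 57: y* = 1.9605. Change: 1.9605 − 1.307 = 0.6535.

Δy* = 0.6535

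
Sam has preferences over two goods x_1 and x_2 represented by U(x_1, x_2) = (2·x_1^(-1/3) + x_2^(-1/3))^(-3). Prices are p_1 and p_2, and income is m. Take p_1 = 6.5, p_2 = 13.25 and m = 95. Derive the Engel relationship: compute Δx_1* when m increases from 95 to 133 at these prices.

Substitute x_2 = (x_2/x_1)·x_1 into the budget: x_1* = m/(p_1 + p_2·(x_2/x_1)).
Numerically x_2/x_1 = 0.348538, so x_1* = 95/(6.5 + 13.25·0.348538) = 8.5446.
At m' = 133: x_1* = 11.9624. Change: 11.9624 − 8.5446 = 3.4178.

Δx_1* = 3.4178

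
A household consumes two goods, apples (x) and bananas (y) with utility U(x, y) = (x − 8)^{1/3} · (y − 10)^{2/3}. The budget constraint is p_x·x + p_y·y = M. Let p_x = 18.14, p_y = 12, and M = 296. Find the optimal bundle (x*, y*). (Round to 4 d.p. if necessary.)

MRS = (1/2)·(y−10)/(x−8). Tangency with p_x/p_y gives y−10 = 2·(p_x/p_y)·(x−8).
Substituting into the budget: x* = 8 + 1/3·(M − 8·p_x − 10·p_y)/p_x, and y* = 10 + 2/3·(…)/p_y.
Discretionary income = 296 − 8·18.14 − 10·12 = 30.88; x* = 8 + 1/3·30.88/18.14 = 8.5674; y* = 10 + 2/3·30.88/12 = 11.7156.

x* = 8.5674, y* = 11.7156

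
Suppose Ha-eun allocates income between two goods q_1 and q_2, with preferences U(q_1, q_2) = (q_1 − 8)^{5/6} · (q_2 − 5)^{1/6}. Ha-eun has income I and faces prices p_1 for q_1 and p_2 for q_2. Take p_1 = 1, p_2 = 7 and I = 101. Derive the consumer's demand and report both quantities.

Let q_1' = q_1−8, q_2' = q_2−5. MRS = 5·q_2'/q_1' = p_1/p_2.
After buying the subsistence bundle (8, 5), a share 5/6 of the remaining income goes to q_1: q_1* = 8 + 5/6·(I − 8p_1 − 5p_2)/p_1.
Discretionary income = 101 − 8·1 − 5·7 = 58; q_1* = 8 + 5/6·58/1 = 56.3333; q_2* = 5 + 1/6·58/7 = 6.381.

q_1* = 56.3333, q_2* = 6.381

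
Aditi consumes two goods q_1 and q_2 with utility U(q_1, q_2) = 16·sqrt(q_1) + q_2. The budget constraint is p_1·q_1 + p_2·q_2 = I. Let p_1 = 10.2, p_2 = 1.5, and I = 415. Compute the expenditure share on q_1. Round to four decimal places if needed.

share on q_1 = 0.034

Solve: √q_1 = 8·p_2/p_1, so q_1*(p_1,p_2) = (8·p_2/p_1)², and q_2* = (I − p_1·q_1*)/p_2.
Plugging in: q_1* = (8·1.5/10.2)² = 1.3841, q_2* = 267.2549.
Expenditure on q_1: 10.2·1.3841 = 14.1176; share = 0.034.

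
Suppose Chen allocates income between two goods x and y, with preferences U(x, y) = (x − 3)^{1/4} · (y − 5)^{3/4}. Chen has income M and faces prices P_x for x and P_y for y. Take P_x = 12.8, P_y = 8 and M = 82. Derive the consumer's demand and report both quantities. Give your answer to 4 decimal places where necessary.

x* = 3.0703, y* = 5.3375

This is Cobb-Douglas in (x−3, y−5): tangency gives 0.25·P_y·(y−5) = 0.75·P_x·(x−3).
Substituting into the budget: x* = 3 + 0.25·(M − 3·P_x − 5·P_y)/P_x, and y* = 5 + 0.75·(…)/P_y.
Discretionary income = 82 − 3·12.8 − 5·8 = 3.6; x* = 3 + 0.25·3.6/12.8 = 3.0703; y* = 5 + 0.75·3.6/8 = 5.3375.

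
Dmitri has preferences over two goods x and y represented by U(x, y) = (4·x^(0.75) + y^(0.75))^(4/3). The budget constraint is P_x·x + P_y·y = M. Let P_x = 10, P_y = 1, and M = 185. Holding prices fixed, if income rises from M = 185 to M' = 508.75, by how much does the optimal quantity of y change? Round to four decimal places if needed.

MRS = MU_x/MU_y = 4·(y/x)^(0.25). Set equal to P_x/P_y.
Hence y/x = ((1/4)·P_x/P_y)^(1/(0.25)), i.e. raised to the 4 power.
With the ratio pinned down, the budget gives x* = M/(P_x + P_y·(y/x)) and y* = (y/x)·x*.
Numerically y/x = 39.0625, so x* = 185/(10 + 1·39.0625) = 3.7707 and y* = 39.0625·3.7707 = 147.293.
At M' = 508.75: y* = 405.0557. Change: 405.0557 − 147.293 = 257.7627.

Δy* = 257.7627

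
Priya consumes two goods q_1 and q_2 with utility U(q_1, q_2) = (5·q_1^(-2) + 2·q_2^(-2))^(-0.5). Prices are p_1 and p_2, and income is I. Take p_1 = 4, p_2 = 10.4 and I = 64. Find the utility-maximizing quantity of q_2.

MU_q_1 ∝ 5·q_1^(-3), MU_q_2 ∝ 2·q_2^(-3), so MRS = (5/2)·(q_2/q_1)^(3) = p_1/p_2.
Solve for the ratio: q_2/q_1 = [(2/5)·p_1/p_2]^(1/3).
With the ratio pinned down, the budget gives q_1* = I/(p_1 + p_2·(q_2/q_1)) and q_2* = (q_2/q_1)·q_1*.
Numerically q_2/q_1 = 0.535832, so q_1* = 64/(4 + 10.4·0.535832) = 6.6857 and q_2* = 0.535832·6.6857 = 3.5824.

q_2* = 3.5824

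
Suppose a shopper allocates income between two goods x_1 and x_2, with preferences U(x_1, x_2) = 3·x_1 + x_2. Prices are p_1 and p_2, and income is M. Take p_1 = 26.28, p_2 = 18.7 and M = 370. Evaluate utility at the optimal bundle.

Perfect substitutes: compare marginal utility per dollar. 3/p_1 vs 1/p_2 → 0.1142 vs 0.0535.
x_1 gives more utility per dollar, so spend all income on x_1: x_1* = M/p_1, x_2* = 0.
Numerically: x_1* = 14.0791, x_2* = 0.
Utility at the optimum: U(14.0791, 0) = 42.2374.

V = 42.2374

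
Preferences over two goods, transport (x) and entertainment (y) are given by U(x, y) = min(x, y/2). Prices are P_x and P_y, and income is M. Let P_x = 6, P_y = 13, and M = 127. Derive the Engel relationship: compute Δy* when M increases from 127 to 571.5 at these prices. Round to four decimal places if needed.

Demand: x*(P_x,P_y,M) = M/(P_x + 2·P_y), y* = 2·M/(P_x + 2·P_y).
Here 6 + 2·13 = 32, giving y* = 7.9375.
At M' = 571.5: y* = 35.7188. Change: 35.7188 − 7.9375 = 27.7812.

Δy* = 27.7812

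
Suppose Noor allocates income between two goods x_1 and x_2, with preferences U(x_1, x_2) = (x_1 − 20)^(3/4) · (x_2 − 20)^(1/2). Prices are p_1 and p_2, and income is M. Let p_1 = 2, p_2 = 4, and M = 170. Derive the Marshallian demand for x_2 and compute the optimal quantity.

This is Cobb-Douglas in (x_1−20, x_2−20): tangency gives 0.75·p_2·(x_2−20) = 0.5·p_1·(x_1−20).
After buying the subsistence bundle (20, 20), a share 0.6 of the remaining income goes to x_1: x_1* = 20 + 0.6·(M − 20p_1 − 20p_2)/p_1.
Discretionary income = 170 − 20·2 − 20·4 = 50; x_2* = 20 + 0.4·50/4 = 25.

x_2* = 25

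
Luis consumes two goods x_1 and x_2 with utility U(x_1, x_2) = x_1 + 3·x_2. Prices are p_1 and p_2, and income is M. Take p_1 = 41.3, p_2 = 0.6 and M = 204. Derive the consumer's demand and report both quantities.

x_1* = 0, x_2* = 340

Linear utility — the consumer picks whichever good has higher MU/price: 1/41.3 = 0.0242 vs 3/0.6 = 5.
x_2 gives more utility per dollar, so spend all income on x_2: x_2* = M/p_2, x_1* = 0.
Numerically: x_1* = 0, x_2* = 340.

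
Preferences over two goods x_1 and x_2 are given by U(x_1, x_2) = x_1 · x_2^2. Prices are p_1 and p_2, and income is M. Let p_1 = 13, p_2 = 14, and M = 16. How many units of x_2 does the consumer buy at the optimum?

x_2* = 0.7619

The MRS is (1/2)·x_2/x_1. Set MRS = p_1/p_2.
So p_2·x_2 = 2·p_1·x_1; combined with the budget, a share 1/3 of income goes to x_1.
Demand: x_1*(p_1,p_2,M) = 1/3·M/p_1 and x_2* = 2/3·M/p_2.
At p_1=13, p_2=14, M=16: x_2* = 2/3·16/14 = 0.7619.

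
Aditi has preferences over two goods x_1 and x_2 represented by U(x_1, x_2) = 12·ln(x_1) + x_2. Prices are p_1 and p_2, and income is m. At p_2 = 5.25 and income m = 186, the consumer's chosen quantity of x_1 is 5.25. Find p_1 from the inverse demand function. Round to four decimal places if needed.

p_1 = 12

MU_x_1 = 12/x_1, MU_x_2 = 1. Tangency: 12/x_1 = p_1/p_2.
So x_1*(p_1,p_2) = 12·p_2/p_1, independent of income; and x_2* = (m − 12·p_2)/p_2.
Set x_1* = 5.25 in the demand function and solve for p_1: p_1 = 12.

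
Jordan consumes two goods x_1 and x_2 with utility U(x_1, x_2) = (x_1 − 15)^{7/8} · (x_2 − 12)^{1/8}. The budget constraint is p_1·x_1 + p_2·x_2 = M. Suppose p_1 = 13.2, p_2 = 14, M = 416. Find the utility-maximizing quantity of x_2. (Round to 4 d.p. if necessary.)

x_2* = 12.4464

Let x_1' = x_1−15, x_2' = x_2−12. MRS = 7·x_2'/x_1' = p_1/p_2.
After buying the subsistence bundle (15, 12), a share 0.875 of the remaining income goes to x_1: x_1* = 15 + 0.875·(M − 15p_1 − 12p_2)/p_1.
Discretionary income = 416 − 15·13.2 − 12·14 = 50; x_2* = 12 + 0.125·50/14 = 12.4464.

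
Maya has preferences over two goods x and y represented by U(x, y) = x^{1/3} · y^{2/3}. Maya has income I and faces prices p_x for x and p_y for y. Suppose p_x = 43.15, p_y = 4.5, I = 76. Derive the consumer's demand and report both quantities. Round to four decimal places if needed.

x* = 0.5871, y* = 11.2593

At p_x=43.15, p_y=4.5, I=76: x* = 1/3·76/43.15 = 0.5871, y* = 11.2593.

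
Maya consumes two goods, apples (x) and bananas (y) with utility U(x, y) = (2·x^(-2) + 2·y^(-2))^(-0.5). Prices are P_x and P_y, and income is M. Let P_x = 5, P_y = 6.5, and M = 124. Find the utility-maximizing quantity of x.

x* = 11.3183

MRS = MU_x/MU_y = (y/x)^(3). Set equal to P_x/P_y.
Solve for the ratio: y/x = [P_x/P_y]^(1/3).
Substitute y = (y/x)·x into the budget: x* = M/(P_x + P_y·(y/x)).
Numerically y/x = 0.91626, so x* = 124/(5 + 6.5·0.91626) = 11.3183.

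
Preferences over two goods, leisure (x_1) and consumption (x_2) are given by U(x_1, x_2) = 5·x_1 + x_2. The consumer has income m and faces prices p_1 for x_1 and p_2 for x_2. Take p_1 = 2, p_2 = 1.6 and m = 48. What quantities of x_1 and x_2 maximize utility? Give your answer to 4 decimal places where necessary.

x_1* = 24, x_2* = 0

Linear utility — the consumer picks whichever good has higher MU/price: 5/2 = 2.5 vs 1/1.6 = 0.625.
x_1 gives more utility per dollar, so spend all income on x_1: x_1* = m/p_1, x_2* = 0.
Numerically: x_1* = 24, x_2* = 0.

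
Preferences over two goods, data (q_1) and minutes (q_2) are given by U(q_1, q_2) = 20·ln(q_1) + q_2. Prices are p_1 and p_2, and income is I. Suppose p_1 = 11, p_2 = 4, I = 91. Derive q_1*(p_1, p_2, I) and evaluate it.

Set MRS = p_1/p_2: (20/q_1)/1 = p_1/p_2.
So q_1*(p_1,p_2) = 20·p_2/p_1, independent of income; and q_2* = (I − 20·p_2)/p_2.
At the given prices: q_1* = 20·4/11 = 7.2727.

q_1* = 7.2727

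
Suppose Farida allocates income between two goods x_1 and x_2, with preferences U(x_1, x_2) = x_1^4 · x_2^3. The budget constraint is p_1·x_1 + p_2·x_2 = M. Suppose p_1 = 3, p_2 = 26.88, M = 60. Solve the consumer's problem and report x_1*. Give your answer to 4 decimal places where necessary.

MU_x_1/MU_x_2 = (4·x_2)/(3·x_1); tangency sets this equal to p_1/p_2.
Rearranging, p_2·x_2 = (3/4)·p_1·x_1. Substituting into the budget gives p_1·x_1·(1 + (3/4)) = M.
Demand: x_1*(p_1,p_2,M) = 4/7·M/p_1 and x_2* = 3/7·M/p_2.
At p_1=3, p_2=26.88, M=60: x_1* = 4/7·60/3 = 11.4286.

x_1* = 11.4286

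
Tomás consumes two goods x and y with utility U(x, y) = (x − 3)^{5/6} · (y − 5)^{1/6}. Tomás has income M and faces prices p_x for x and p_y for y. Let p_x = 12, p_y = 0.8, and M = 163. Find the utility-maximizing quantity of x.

MRS = 5·(y−5)/(x−3). Tangency with p_x/p_y gives y−5 = (1/5)·(p_x/p_y)·(x−3).
Substituting into the budget: x* = 3 + 5/6·(M − 3·p_x − 5·p_y)/p_x, and y* = 5 + 1/6·(…)/p_y.
Discretionary income = 163 − 3·12 − 5·0.8 = 123; x* = 3 + 5/6·123/12 = 11.5417.

x* = 11.5417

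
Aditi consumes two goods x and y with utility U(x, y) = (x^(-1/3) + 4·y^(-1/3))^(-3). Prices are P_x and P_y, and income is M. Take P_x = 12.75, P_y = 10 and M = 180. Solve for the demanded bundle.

MRS = MU_x/MU_y = (1/4)·(y/x)^(4/3). Set equal to P_x/P_y.
Hence y/x = (4·P_x/P_y)^(1/(4/3)), i.e. raised to the 0.75 power.
Substitute y = (y/x)·x into the budget: x* = M/(P_x + P_y·(y/x)).
Numerically y/x = 3.393733, so x* = 180/(12.75 + 10·3.393733) = 3.8554 and y* = 3.393733·3.8554 = 13.0843.

x* = 3.8554, y* = 13.0843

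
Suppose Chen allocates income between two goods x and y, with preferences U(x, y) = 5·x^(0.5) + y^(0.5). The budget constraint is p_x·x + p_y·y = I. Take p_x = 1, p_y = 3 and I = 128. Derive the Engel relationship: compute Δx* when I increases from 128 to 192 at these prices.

Δx* = 63.1579

From the CES first-order condition, 5·(y/x)^(0.5) = p_x/p_y.
Hence y/x = ((1/5)·p_x/p_y)^(1/(0.5)), i.e. raised to the 2 power.
Substitute y = (y/x)·x into the budget: x* = I/(p_x + p_y·(y/x)).
Numerically y/x = 0.004444, so x* = 128/(1 + 3·0.004444) = 126.3158.
At I' = 192: x* = 189.4737. Change: 189.4737 − 126.3158 = 63.1579.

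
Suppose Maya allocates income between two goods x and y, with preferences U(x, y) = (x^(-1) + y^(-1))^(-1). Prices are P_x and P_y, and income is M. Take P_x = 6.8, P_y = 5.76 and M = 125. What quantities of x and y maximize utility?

x* = 9.5724, y* = 10.4007

Substitute y = (y/x)·x into the budget: x* = M/(P_x + P_y·(y/x)).
Numerically y/x = 1.086534, so x* = 125/(6.8 + 5.76·1.086534) = 9.5724 and y* = 1.086534·9.5724 = 10.4007.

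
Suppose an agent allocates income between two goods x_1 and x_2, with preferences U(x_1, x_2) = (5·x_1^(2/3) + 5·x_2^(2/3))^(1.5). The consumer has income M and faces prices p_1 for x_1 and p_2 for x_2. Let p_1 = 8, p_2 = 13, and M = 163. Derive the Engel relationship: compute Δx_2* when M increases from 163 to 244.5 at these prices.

With the ratio pinned down, the budget gives x_1* = M/(p_1 + p_2·(x_2/x_1)) and x_2* = (x_2/x_1)·x_1*.
Numerically x_2/x_1 = 0.233045, so x_1* = 163/(8 + 13·0.233045) = 14.7784 and x_2* = 0.233045·14.7784 = 3.444.
At M' = 244.5: x_2* = 5.1661. Change: 5.1661 − 3.444 = 1.722.

Δx_2* = 1.722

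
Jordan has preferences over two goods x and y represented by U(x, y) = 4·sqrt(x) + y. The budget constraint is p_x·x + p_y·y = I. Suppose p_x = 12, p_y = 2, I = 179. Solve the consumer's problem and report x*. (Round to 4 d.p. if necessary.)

MU_x = 2/√x, MU_y = 1. Tangency: 2/√x = p_x/p_y.
Solve: √x = 2·p_y/p_x, so x*(p_x,p_y) = (2·p_y/p_x)², and y* = (I − p_x·x*)/p_y.
Plugging in: x* = (2·2/12)² = 0.1111.

x* = 0.1111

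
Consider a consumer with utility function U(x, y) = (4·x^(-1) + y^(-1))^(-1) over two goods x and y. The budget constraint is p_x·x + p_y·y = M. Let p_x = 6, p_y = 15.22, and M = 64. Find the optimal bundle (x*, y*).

x* = 5.938, y* = 1.8641

Substitute y = (y/x)·x into the budget: x* = M/(p_x + p_y·(y/x)).
Numerically y/x = 0.313934, so x* = 64/(6 + 15.22·0.313934) = 5.938 and y* = 0.313934·5.938 = 1.8641.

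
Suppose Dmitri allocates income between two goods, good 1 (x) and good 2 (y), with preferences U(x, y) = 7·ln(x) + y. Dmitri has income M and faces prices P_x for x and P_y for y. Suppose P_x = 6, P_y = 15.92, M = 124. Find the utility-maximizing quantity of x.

MU_x = 7/x, MU_y = 1. Tangency: 7/x = P_x/P_y.
So x*(P_x,P_y) = 7·P_y/P_x, independent of income; and y* = (M − 7·P_y)/P_y.
At the given prices: x* = 7·15.92/6 = 18.5733.

x* = 18.5733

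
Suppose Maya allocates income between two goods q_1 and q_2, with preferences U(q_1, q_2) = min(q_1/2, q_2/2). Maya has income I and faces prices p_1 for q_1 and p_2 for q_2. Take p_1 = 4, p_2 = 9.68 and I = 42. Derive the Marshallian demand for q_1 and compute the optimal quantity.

With perfect complements, no substitution: consume in ratio q_1:q_2 = 2:2.
Budget: p_1·q_1 + p_2·q_1 = I, so (2·p_1 + 2·p_2)·q_1 = 2·I.
Demand: q_1*(p_1,p_2,I) = 2·I/(2·p_1 + 2·p_2), q_2* = 2·I/(2·p_1 + 2·p_2).
Here 2·4 + 2·9.68 = 27.36, giving q_1* = 3.0702.

q_1* = 3.0702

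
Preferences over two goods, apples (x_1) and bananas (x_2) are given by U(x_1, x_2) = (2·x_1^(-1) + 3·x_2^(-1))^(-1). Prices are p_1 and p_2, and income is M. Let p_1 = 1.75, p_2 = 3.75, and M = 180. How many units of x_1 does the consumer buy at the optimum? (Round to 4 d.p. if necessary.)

x_1* = 36.8288

MU_x_1 ∝ 2·x_1^(-2), MU_x_2 ∝ 3·x_2^(-2), so MRS = (2/3)·(x_2/x_1)^(2) = p_1/p_2.
Solve for the ratio: x_2/x_1 = [(3/2)·p_1/p_2]^(0.5).
With the ratio pinned down, the budget gives x_1* = M/(p_1 + p_2·(x_2/x_1)) and x_2* = (x_2/x_1)·x_1*.
Numerically x_2/x_1 = 0.83666, so x_1* = 180/(1.75 + 3.75·0.83666) = 36.8288.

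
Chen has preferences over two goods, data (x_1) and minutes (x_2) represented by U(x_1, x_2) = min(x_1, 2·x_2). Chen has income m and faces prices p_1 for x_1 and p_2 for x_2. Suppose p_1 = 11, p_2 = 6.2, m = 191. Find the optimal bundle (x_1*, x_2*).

x_1* = 13.5461, x_2* = 6.773

Demand: x_1*(p_1,p_2,m) = 2·m/(2·p_1 + p_2), x_2* = m/(2·p_1 + p_2).
Here 2·11 + 6.2 = 28.2, giving x_1* = 13.5461 and x_2* = 6.773.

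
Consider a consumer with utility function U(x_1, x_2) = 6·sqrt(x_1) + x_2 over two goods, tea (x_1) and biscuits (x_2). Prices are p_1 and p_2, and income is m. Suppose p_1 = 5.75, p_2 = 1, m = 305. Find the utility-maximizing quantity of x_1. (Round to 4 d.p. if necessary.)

MU_x_1 = 3/√x_1, MU_x_2 = 1. Tangency: 3/√x_1 = p_1/p_2.
Solve: √x_1 = 3·p_2/p_1, so x_1*(p_1,p_2) = (3·p_2/p_1)², and x_2* = (m − p_1·x_1*)/p_2.
Plugging in: x_1* = (3·1/5.75)² = 0.2722.

x_1* = 0.2722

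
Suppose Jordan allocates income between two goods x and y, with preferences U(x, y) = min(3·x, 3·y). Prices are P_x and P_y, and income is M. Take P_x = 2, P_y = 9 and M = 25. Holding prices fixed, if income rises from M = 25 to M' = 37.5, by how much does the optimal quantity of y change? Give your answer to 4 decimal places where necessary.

Leontief preferences: the optimum is at the kink where x/3 = y/3, i.e. y = x.
Budget: P_x·x + P_y·x = M, so (3·P_x + 3·P_y)·x = 3·M.
Demand: x*(P_x,P_y,M) = 3·M/(3·P_x + 3·P_y), y* = 3·M/(3·P_x + 3·P_y).
Here 3·2 + 3·9 = 33, giving y* = 2.2727.
At M' = 37.5: y* = 3.4091. Change: 3.4091 − 2.2727 = 1.1364.

Δy* = 1.1364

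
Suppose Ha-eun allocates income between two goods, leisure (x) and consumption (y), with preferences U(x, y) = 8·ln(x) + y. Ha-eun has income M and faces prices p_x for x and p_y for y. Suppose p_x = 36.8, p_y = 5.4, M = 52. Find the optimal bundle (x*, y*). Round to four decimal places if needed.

Set MRS = p_x/p_y: (8/x)/1 = p_x/p_y.
So x*(p_x,p_y) = 8·p_y/p_x, independent of income; and y* = (M − 8·p_y)/p_y.
At the given prices: x* = 8·5.4/36.8 = 1.1739, and y* = 1.6296.

x* = 1.1739, y* = 1.6296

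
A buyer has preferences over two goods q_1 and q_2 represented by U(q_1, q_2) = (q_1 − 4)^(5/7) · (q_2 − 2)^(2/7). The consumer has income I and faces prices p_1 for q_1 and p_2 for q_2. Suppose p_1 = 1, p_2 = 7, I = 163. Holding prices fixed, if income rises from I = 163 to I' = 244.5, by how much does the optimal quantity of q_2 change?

Δq_2* = 3.3265

Let q_1' = q_1−4, q_2' = q_2−2. MRS = (5/2)·q_2'/q_1' = p_1/p_2.
Substituting into the budget: q_1* = 4 + 5/7·(I − 4·p_1 − 2·p_2)/p_1, and q_2* = 2 + 2/7·(…)/p_2.
Discretionary income = 163 − 4·1 − 2·7 = 145; q_2* = 2 + 2/7·145/7 = 7.9184.
At I' = 244.5: q_2* = 11.2449. Change: 11.2449 − 7.9184 = 3.3265.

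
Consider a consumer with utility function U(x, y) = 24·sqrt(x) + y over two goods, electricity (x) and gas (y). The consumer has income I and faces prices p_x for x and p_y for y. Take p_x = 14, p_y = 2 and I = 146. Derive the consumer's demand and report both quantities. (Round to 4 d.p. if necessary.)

MU_x = 12/√x, MU_y = 1. Tangency: 12/√x = p_x/p_y.
Thus x* = (12·p_y/p_x)² — independent of I — with the rest of income spent on y.
Plugging in: x* = (12·2/14)² = 2.9388, y* = 52.4286.

x* = 2.9388, y* = 52.4286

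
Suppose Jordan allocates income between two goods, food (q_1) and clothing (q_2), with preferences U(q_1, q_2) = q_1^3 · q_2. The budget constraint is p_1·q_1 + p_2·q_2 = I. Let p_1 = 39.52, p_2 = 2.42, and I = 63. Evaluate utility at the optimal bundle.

V = 11.1229

Demand: q_1*(p_1,p_2,I) = 0.75·I/p_1 and q_2* = 0.25·I/p_2.
At p_1=39.52, p_2=2.42, I=63: q_1* = 0.75·63/39.52 = 1.1956, q_2* = 6.5083.
Utility at the optimum: U(1.1956, 6.5083) = 11.1229.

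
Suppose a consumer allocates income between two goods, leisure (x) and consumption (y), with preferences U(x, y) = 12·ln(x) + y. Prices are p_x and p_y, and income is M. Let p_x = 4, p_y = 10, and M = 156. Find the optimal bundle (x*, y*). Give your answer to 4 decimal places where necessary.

MU_x = 12/x, MU_y = 1. Tangency: 12/x = p_x/p_y.
So x*(p_x,p_y) = 12·p_y/p_x, independent of income; and y* = (M − 12·p_y)/p_y.
At the given prices: x* = 12·10/4 = 30, and y* = 3.6.

x* = 30, y* = 3.6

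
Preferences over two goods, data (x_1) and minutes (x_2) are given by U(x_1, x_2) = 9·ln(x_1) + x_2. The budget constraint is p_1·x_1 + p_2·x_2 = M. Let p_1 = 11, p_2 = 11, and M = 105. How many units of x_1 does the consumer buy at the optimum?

x_1* = 9

MU_x_1 = 9/x_1, MU_x_2 = 1. Tangency: 9/x_1 = p_1/p_2.
So x_1*(p_1,p_2) = 9·p_2/p_1, independent of income; and x_2* = (M − 9·p_2)/p_2.
At the given prices: x_1* = 9·11/11 = 9.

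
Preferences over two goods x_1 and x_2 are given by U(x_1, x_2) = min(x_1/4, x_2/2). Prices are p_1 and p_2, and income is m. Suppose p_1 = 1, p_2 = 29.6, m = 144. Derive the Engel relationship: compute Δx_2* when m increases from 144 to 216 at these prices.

With perfect complements, no substitution: consume in ratio x_1:x_2 = 4:2.
Budget: p_1·x_1 + p_2·(1/2)·x_1 = m, so (4·p_1 + 2·p_2)·x_1 = 4·m.
Demand: x_1*(p_1,p_2,m) = 4·m/(4·p_1 + 2·p_2), x_2* = 2·m/(4·p_1 + 2·p_2).
Here 4·1 + 2·29.6 = 63.2, giving x_2* = 4.557.
At m' = 216: x_2* = 6.8354. Change: 6.8354 − 4.557 = 2.2785.

Δx_2* = 2.2785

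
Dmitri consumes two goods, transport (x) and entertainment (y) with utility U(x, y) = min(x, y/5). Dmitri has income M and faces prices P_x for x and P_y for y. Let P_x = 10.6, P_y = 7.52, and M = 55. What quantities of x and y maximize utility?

x* = 1.1411, y* = 5.7054

Leontief preferences: the optimum is at the kink where x/1 = y/5, i.e. y = 5·x.
Budget: P_x·x + P_y·5·x = M, so (P_x + 5·P_y)·x = M.
Demand: x*(P_x,P_y,M) = M/(P_x + 5·P_y), y* = 5·M/(P_x + 5·P_y).
Here 10.6 + 5·7.52 = 48.2, giving x* = 1.1411 and y* = 5.7054.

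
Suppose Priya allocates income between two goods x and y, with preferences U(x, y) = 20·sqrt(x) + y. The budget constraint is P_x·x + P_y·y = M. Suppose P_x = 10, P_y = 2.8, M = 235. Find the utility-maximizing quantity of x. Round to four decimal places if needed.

MU_x = 10/√x, MU_y = 1. Tangency: 10/√x = P_x/P_y.
Thus x* = (10·P_y/P_x)² — independent of M — with the rest of income spent on y.
Plugging in: x* = (10·2.8/10)² = 7.84.

x* = 7.84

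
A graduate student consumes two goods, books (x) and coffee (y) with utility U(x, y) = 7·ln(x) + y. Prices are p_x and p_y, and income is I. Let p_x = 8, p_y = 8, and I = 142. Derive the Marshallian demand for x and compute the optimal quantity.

x* = 7

MU_x = 7/x, MU_y = 1. Tangency: 7/x = p_x/p_y.
So x*(p_x,p_y) = 7·p_y/p_x, independent of income; and y* = (I − 7·p_y)/p_y.
At the given prices: x* = 7·8/8 = 7.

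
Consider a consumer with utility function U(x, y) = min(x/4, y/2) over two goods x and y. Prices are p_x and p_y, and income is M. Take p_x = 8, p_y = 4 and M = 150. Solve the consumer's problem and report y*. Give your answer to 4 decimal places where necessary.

With perfect complements, no substitution: consume in ratio x:y = 4:2.
Budget: p_x·x + p_y·(1/2)·x = M, so (4·p_x + 2·p_y)·x = 4·M.
Demand: x*(p_x,p_y,M) = 4·M/(4·p_x + 2·p_y), y* = 2·M/(4·p_x + 2·p_y).
Here 4·8 + 2·4 = 40, giving y* = 7.5.

y* = 7.5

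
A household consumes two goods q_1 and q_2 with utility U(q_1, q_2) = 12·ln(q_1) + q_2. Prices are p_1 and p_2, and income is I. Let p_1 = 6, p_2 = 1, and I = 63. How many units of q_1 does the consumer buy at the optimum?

q_1* = 2

MU_q_1 = 12/q_1, MU_q_2 = 1. Tangency: 12/q_1 = p_1/p_2.
So q_1*(p_1,p_2) = 12·p_2/p_1, independent of income; and q_2* = (I − 12·p_2)/p_2.
At the given prices: q_1* = 12·1/6 = 2.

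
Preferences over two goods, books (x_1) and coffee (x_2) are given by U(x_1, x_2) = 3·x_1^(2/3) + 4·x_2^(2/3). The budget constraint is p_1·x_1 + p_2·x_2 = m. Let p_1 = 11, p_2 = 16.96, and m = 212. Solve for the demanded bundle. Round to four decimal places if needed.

Substitute x_2 = (x_2/x_1)·x_1 into the budget: x_1* = m/(p_1 + p_2·(x_2/x_1)).
Numerically x_2/x_1 = 0.646721, so x_1* = 212/(11 + 16.96·0.646721) = 9.6502 and x_2* = 0.646721·9.6502 = 6.241.

x_1* = 9.6502, x_2* = 6.241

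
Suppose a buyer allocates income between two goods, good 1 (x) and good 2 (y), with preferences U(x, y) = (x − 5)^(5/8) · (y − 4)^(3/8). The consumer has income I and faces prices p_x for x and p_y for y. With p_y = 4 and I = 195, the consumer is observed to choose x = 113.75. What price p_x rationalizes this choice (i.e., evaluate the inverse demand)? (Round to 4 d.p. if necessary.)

p_x = 1

MRS = (5/3)·(y−4)/(x−5). Tangency with p_x/p_y gives y−4 = (3/5)·(p_x/p_y)·(x−5).
After buying the subsistence bundle (5, 4), a share 0.625 of the remaining income goes to x: x* = 5 + 0.625·(I − 5p_x − 4p_y)/p_x.
Set x* = 113.75 in the demand function and solve for p_x: p_x = 1.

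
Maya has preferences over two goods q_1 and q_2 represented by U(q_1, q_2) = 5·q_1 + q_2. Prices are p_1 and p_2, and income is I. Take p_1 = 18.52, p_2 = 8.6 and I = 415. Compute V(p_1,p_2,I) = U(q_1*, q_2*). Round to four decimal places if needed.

Perfect substitutes: compare marginal utility per dollar. 5/p_1 vs 1/p_2 → 0.27 vs 0.1163.
q_1 gives more utility per dollar, so spend all income on q_1: q_1* = I/p_1, q_2* = 0.
Numerically: q_1* = 22.4082, q_2* = 0.
Utility at the optimum: U(22.4082, 0) = 112.041.

V = 112.041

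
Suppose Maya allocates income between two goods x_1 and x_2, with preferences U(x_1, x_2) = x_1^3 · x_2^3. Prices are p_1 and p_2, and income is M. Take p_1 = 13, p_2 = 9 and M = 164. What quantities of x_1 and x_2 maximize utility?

x_1* = 6.3077, x_2* = 9.1111

Demand: x_1*(p_1,p_2,M) = 0.5·M/p_1 and x_2* = 0.5·M/p_2.
At p_1=13, p_2=9, M=164: x_1* = 0.5·164/13 = 6.3077, x_2* = 9.1111.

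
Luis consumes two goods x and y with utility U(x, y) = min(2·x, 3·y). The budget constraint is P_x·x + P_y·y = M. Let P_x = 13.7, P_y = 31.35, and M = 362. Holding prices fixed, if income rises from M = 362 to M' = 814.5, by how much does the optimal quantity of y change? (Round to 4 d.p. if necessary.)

Δy* = 8.7187

Demand: x*(P_x,P_y,M) = 3·M/(3·P_x + 2·P_y), y* = 2·M/(3·P_x + 2·P_y).
Here 3·13.7 + 2·31.35 = 103.8, giving y* = 6.975.
At M' = 814.5: y* = 15.6936. Change: 15.6936 − 6.975 = 8.7187.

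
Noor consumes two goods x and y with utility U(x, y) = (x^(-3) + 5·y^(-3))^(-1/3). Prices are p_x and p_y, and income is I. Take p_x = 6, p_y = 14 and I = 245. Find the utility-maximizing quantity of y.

y* = 12.9226

With the ratio pinned down, the budget gives x* = I/(p_x + p_y·(y/x)) and y* = (y/x)·x*.
Numerically y/x = 1.209897, so x* = 245/(6 + 14·1.209897) = 10.6807 and y* = 1.209897·10.6807 = 12.9226.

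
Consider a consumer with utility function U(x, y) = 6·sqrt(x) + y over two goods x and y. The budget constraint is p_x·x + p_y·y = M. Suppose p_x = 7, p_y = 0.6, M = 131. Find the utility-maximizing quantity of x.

x* = 0.0661

Utility is quasi-linear in y; the FOC for x is 3/√x = p_x/p_y.
Thus x* = (3·p_y/p_x)² — independent of M — with the rest of income spent on y.
Plugging in: x* = (3·0.6/7)² = 0.0661.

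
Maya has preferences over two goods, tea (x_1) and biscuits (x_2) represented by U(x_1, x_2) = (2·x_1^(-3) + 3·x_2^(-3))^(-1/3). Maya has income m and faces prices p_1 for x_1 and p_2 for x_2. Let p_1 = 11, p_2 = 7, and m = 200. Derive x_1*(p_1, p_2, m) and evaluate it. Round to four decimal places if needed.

x_1* = 10.166

With the ratio pinned down, the budget gives x_1* = m/(p_1 + p_2·(x_2/x_1)) and x_2* = (x_2/x_1)·x_1*.
Numerically x_2/x_1 = 1.239072, so x_1* = 200/(11 + 7·1.239072) = 10.166.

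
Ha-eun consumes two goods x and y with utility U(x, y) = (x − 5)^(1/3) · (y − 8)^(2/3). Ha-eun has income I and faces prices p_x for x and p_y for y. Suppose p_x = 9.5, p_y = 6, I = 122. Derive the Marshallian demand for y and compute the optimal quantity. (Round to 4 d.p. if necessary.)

After buying the subsistence bundle (5, 8), a share 1/3 of the remaining income goes to x: x* = 5 + 1/3·(I − 5p_x − 8p_y)/p_x.
Discretionary income = 122 − 5·9.5 − 8·6 = 26.5; y* = 8 + 2/3·26.5/6 = 10.9444.

y* = 10.9444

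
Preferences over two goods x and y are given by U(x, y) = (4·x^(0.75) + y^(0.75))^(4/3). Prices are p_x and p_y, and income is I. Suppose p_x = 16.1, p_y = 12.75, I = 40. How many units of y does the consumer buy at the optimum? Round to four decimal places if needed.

y* = 0.0245

From the CES first-order condition, 4·(y/x)^(0.25) = p_x/p_y.
Solve for the ratio: y/x = [(1/4)·p_x/p_y]^(4).
With the ratio pinned down, the budget gives x* = I/(p_x + p_y·(y/x)) and y* = (y/x)·x*.
Numerically y/x = 0.009932, so x* = 40/(16.1 + 12.75·0.009932) = 2.4651 and y* = 0.009932·2.4651 = 0.0245.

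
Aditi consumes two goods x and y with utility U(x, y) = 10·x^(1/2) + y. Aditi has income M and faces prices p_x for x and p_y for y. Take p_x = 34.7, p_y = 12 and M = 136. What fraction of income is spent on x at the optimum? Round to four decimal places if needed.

share on x = 0.7628

Set MRS = p_x/p_y: 5·x^(−1/2) = p_x/p_y.
Thus x* = (5·p_y/p_x)² — independent of M — with the rest of income spent on y.
Plugging in: x* = (5·12/34.7)² = 2.9898, y* = 2.6878.
Expenditure on x: 34.7·2.9898 = 103.7464; share = 0.7628.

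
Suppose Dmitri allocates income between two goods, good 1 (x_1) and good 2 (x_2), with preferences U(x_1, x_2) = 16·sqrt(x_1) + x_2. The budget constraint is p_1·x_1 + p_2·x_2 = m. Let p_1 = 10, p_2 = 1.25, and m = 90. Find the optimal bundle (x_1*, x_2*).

Solve: √x_1 = 8·p_2/p_1, so x_1*(p_1,p_2) = (8·p_2/p_1)², and x_2* = (m − p_1·x_1*)/p_2.
Plugging in: x_1* = (8·1.25/10)² = 1, x_2* = 64.

x_1* = 1, x_2* = 64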